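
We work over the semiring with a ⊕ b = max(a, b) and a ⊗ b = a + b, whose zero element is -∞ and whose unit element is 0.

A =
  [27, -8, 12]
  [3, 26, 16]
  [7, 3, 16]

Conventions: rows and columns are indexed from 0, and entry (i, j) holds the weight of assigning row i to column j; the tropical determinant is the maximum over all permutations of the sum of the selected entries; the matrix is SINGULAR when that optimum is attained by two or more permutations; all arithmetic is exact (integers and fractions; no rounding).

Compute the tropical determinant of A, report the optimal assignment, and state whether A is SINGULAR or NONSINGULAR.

σ = (0, 1, 2): 27 + 26 + 16 = 69
σ = (0, 2, 1): 27 + 16 + 3 = 46
σ = (1, 0, 2): (-8) + 3 + 16 = 11
σ = (1, 2, 0): (-8) + 16 + 7 = 15
σ = (2, 0, 1): 12 + 3 + 3 = 18
σ = (2, 1, 0): 12 + 26 + 7 = 45
Optimal value attained by: σ = (0, 1, 2).
Answer: det⊕(A) = 69; verdict: NONSINGULAR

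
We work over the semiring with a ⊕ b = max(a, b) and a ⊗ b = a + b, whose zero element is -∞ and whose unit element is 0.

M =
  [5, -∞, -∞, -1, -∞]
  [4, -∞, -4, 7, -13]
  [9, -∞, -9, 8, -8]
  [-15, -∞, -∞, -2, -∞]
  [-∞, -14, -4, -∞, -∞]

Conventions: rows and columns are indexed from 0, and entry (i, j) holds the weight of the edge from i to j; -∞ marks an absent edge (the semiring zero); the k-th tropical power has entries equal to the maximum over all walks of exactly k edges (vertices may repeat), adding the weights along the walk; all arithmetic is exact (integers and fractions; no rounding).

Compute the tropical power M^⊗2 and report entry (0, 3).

M^⊗2:
  [10, -∞, -∞, 4, -∞]
  [9, -27, -13, 5, -12]
  [14, -22, -12, 8, -17]
  [-10, -∞, -∞, -4, -∞]
  [5, -∞, -13, 4, -12]
Key observation: the optimum is the walk 0->0->3, with weight 5 + (-1) = 4.
Optimal value attained by: walk 0->0->3.
Answer: (M^⊗2)[0][3] = 4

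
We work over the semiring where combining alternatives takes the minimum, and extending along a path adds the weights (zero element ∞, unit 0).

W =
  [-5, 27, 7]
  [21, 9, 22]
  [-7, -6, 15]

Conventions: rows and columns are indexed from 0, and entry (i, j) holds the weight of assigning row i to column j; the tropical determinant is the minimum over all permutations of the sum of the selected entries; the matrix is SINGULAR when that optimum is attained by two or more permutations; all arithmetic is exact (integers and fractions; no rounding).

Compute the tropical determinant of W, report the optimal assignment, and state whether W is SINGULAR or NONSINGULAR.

σ = (0, 1, 2): (-5) + 9 + 15 = 19
σ = (0, 2, 1): (-5) + 22 + (-6) = 11
σ = (1, 0, 2): 27 + 21 + 15 = 63
σ = (1, 2, 0): 27 + 22 + (-7) = 42
σ = (2, 0, 1): 7 + 21 + (-6) = 22
σ = (2, 1, 0): 7 + 9 + (-7) = 9
Optimal value attained by: σ = (2, 1, 0).
Answer: det⊕(W) = 9; verdict: NONSINGULAR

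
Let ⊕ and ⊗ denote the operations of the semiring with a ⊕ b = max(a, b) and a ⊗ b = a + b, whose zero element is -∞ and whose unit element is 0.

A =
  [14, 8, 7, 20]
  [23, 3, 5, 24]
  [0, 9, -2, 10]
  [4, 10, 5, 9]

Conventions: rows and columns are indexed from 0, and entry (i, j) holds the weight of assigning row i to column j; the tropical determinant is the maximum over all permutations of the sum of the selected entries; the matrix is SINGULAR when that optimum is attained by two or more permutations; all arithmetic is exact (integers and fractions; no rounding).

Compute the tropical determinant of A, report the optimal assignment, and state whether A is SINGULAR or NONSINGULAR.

σ = (0, 1, 2, 3): 14 + 3 + (-2) + 9 = 24
σ = (0, 1, 3, 2): 14 + 3 + 10 + 5 = 32
σ = (0, 2, 1, 3): 14 + 5 + 9 + 9 = 37
σ = (0, 2, 3, 1): 14 + 5 + 10 + 10 = 39
σ = (0, 3, 1, 2): 14 + 24 + 9 + 5 = 52
σ = (0, 3, 2, 1): 14 + 24 + (-2) + 10 = 46
σ = (1, 0, 2, 3): 8 + 23 + (-2) + 9 = 38
σ = (1, 0, 3, 2): 8 + 23 + 10 + 5 = 46
σ = (1, 2, 0, 3): 8 + 5 + 0 + 9 = 22
σ = (1, 2, 3, 0): 8 + 5 + 10 + 4 = 27
σ = (1, 3, 0, 2): 8 + 24 + 0 + 5 = 37
σ = (1, 3, 2, 0): 8 + 24 + (-2) + 4 = 34
σ = (2, 0, 1, 3): 7 + 23 + 9 + 9 = 48
σ = (2, 0, 3, 1): 7 + 23 + 10 + 10 = 50
σ = (2, 1, 0, 3): 7 + 3 + 0 + 9 = 19
σ = (2, 1, 3, 0): 7 + 3 + 10 + 4 = 24
σ = (2, 3, 0, 1): 7 + 24 + 0 + 10 = 41
σ = (2, 3, 1, 0): 7 + 24 + 9 + 4 = 44
σ = (3, 0, 1, 2): 20 + 23 + 9 + 5 = 57
σ = (3, 0, 2, 1): 20 + 23 + (-2) + 10 = 51
σ = (3, 1, 0, 2): 20 + 3 + 0 + 5 = 28
σ = (3, 1, 2, 0): 20 + 3 + (-2) + 4 = 25
σ = (3, 2, 0, 1): 20 + 5 + 0 + 10 = 35
σ = (3, 2, 1, 0): 20 + 5 + 9 + 4 = 38
Optimal value attained by: σ = (3, 0, 1, 2).
Answer: det⊕(A) = 57; verdict: NONSINGULAR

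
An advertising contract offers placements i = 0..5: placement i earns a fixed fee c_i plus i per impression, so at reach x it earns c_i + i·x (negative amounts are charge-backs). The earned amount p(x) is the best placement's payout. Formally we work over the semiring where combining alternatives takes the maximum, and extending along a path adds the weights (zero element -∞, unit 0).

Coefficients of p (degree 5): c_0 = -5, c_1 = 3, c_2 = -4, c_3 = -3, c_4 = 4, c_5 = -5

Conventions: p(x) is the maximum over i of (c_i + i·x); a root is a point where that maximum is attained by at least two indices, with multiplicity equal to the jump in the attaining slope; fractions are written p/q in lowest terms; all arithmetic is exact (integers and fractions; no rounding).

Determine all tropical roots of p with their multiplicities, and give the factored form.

hull edge (i=0, c=-5) to (i=1, c=3): slope 8, span 1
hull edge (i=1, c=3) to (i=4, c=4): slope 1/3, span 3
hull edge (i=4, c=4) to (i=5, c=-5): slope -9, span 1
Factored form: p(x) = -5 ⊗ (x ⊕ (-8)) ⊗ (x ⊕ (-1/3)) ⊗ (x ⊕ (-1/3)) ⊗ (x ⊕ (-1/3)) ⊗ (x ⊕ 9)
Answer: roots = -8 (mult 1), -1/3 (mult 3), 9 (mult 1)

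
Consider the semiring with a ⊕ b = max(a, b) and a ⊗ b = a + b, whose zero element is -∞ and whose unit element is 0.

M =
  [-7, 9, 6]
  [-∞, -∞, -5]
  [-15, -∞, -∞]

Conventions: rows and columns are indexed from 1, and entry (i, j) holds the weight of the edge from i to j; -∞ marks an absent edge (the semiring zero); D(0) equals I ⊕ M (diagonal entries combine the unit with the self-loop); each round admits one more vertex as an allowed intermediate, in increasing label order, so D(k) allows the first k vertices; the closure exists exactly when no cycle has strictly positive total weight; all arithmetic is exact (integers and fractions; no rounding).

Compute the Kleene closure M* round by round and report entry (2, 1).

D(0):
  [0, 9, 6]
  [-∞, 0, -5]
  [-15, -∞, 0]
D(1):
  [0, 9, 6]
  [-∞, 0, -5]
  [-15, -6, 0]
D(2):
  [0, 9, 6]
  [-∞, 0, -5]
  [-15, -6, 0]
D(3):
  [0, 9, 6]
  [-20, 0, -5]
  [-15, -6, 0]
Answer: M*[2][1] = -20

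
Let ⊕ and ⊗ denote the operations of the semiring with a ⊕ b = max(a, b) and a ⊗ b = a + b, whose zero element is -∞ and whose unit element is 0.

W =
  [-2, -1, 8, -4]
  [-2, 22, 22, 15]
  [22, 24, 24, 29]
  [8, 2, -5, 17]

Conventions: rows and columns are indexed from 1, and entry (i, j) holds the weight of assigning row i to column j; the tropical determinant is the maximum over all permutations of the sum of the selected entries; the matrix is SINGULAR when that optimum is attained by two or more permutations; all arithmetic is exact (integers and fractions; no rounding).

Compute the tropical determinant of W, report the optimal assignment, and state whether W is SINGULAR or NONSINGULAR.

σ = (1, 2, 3, 4): (-2) + 22 + 24 + 17 = 61
σ = (1, 2, 4, 3): (-2) + 22 + 29 + (-5) = 44
σ = (1, 3, 2, 4): (-2) + 22 + 24 + 17 = 61
σ = (1, 3, 4, 2): (-2) + 22 + 29 + 2 = 51
σ = (1, 4, 2, 3): (-2) + 15 + 24 + (-5) = 32
σ = (1, 4, 3, 2): (-2) + 15 + 24 + 2 = 39
σ = (2, 1, 3, 4): (-1) + (-2) + 24 + 17 = 38
σ = (2, 1, 4, 3): (-1) + (-2) + 29 + (-5) = 21
σ = (2, 3, 1, 4): (-1) + 22 + 22 + 17 = 60
σ = (2, 3, 4, 1): (-1) + 22 + 29 + 8 = 58
σ = (2, 4, 1, 3): (-1) + 15 + 22 + (-5) = 31
σ = (2, 4, 3, 1): (-1) + 15 + 24 + 8 = 46
σ = (3, 1, 2, 4): 8 + (-2) + 24 + 17 = 47
σ = (3, 1, 4, 2): 8 + (-2) + 29 + 2 = 37
σ = (3, 2, 1, 4): 8 + 22 + 22 + 17 = 69
σ = (3, 2, 4, 1): 8 + 22 + 29 + 8 = 67
σ = (3, 4, 1, 2): 8 + 15 + 22 + 2 = 47
σ = (3, 4, 2, 1): 8 + 15 + 24 + 8 = 55
σ = (4, 1, 2, 3): (-4) + (-2) + 24 + (-5) = 13
σ = (4, 1, 3, 2): (-4) + (-2) + 24 + 2 = 20
σ = (4, 2, 1, 3): (-4) + 22 + 22 + (-5) = 35
σ = (4, 2, 3, 1): (-4) + 22 + 24 + 8 = 50
σ = (4, 3, 1, 2): (-4) + 22 + 22 + 2 = 42
σ = (4, 3, 2, 1): (-4) + 22 + 24 + 8 = 50
Optimal value attained by: σ = (3, 2, 1, 4).
Answer: det⊕(W) = 69; verdict: NONSINGULAR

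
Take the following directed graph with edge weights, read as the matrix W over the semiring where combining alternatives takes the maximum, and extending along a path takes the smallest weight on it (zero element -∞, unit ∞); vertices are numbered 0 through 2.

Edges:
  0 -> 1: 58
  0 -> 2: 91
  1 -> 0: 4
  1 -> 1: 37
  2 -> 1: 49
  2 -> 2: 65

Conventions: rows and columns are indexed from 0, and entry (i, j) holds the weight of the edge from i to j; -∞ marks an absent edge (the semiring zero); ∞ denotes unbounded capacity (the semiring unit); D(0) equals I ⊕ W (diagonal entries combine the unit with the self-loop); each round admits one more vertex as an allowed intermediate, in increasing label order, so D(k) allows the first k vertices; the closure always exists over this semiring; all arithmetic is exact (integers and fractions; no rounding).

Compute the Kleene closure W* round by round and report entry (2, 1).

D(0):
  [∞, 58, 91]
  [4, ∞, -∞]
  [-∞, 49, ∞]
D(1):
  [∞, 58, 91]
  [4, ∞, 4]
  [-∞, 49, ∞]
D(2):
  [∞, 58, 91]
  [4, ∞, 4]
  [4, 49, ∞]
D(3):
  [∞, 58, 91]
  [4, ∞, 4]
  [4, 49, ∞]
Answer: W*[2][1] = 49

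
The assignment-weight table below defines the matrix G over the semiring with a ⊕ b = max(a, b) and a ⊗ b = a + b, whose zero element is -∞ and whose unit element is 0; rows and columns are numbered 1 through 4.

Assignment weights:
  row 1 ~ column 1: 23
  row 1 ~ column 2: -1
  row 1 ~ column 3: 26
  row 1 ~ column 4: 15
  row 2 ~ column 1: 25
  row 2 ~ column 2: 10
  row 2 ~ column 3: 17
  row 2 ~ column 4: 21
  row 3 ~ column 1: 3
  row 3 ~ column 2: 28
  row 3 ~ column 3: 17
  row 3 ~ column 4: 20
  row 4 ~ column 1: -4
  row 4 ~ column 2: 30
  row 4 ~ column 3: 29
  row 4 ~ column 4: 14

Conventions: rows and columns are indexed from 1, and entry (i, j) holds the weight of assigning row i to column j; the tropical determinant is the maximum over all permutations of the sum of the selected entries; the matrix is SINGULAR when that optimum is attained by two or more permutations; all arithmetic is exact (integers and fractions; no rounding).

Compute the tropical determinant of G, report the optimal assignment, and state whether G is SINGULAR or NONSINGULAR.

σ = (1, 2, 3, 4): 23 + 10 + 17 + 14 = 64
σ = (1, 2, 4, 3): 23 + 10 + 20 + 29 = 82
σ = (1, 3, 2, 4): 23 + 17 + 28 + 14 = 82
σ = (1, 3, 4, 2): 23 + 17 + 20 + 30 = 90
σ = (1, 4, 2, 3): 23 + 21 + 28 + 29 = 101
σ = (1, 4, 3, 2): 23 + 21 + 17 + 30 = 91
σ = (2, 1, 3, 4): (-1) + 25 + 17 + 14 = 55
σ = (2, 1, 4, 3): (-1) + 25 + 20 + 29 = 73
σ = (2, 3, 1, 4): (-1) + 17 + 3 + 14 = 33
σ = (2, 3, 4, 1): (-1) + 17 + 20 + (-4) = 32
σ = (2, 4, 1, 3): (-1) + 21 + 3 + 29 = 52
σ = (2, 4, 3, 1): (-1) + 21 + 17 + (-4) = 33
σ = (3, 1, 2, 4): 26 + 25 + 28 + 14 = 93
σ = (3, 1, 4, 2): 26 + 25 + 20 + 30 = 101
σ = (3, 2, 1, 4): 26 + 10 + 3 + 14 = 53
σ = (3, 2, 4, 1): 26 + 10 + 20 + (-4) = 52
σ = (3, 4, 1, 2): 26 + 21 + 3 + 30 = 80
σ = (3, 4, 2, 1): 26 + 21 + 28 + (-4) = 71
σ = (4, 1, 2, 3): 15 + 25 + 28 + 29 = 97
σ = (4, 1, 3, 2): 15 + 25 + 17 + 30 = 87
σ = (4, 2, 1, 3): 15 + 10 + 3 + 29 = 57
σ = (4, 2, 3, 1): 15 + 10 + 17 + (-4) = 38
σ = (4, 3, 1, 2): 15 + 17 + 3 + 30 = 65
σ = (4, 3, 2, 1): 15 + 17 + 28 + (-4) = 56
Optimal value attained by: σ = (1, 4, 2, 3).
Answer: det⊕(G) = 101; verdict: SINGULAR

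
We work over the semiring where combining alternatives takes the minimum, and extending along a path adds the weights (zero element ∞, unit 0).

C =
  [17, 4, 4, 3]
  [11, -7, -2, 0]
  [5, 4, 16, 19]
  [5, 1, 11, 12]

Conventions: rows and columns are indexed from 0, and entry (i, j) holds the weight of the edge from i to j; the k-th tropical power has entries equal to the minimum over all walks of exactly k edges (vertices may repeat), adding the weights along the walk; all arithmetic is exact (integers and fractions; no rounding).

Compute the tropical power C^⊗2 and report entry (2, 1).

C^⊗2:
  [8, -3, 2, 4]
  [3, -14, -9, -7]
  [15, -3, 2, 4]
  [12, -6, -1, 1]
Key observation: the optimum is the walk 2->1->1, with weight 4 + (-7) = -3.
Optimal value attained by: walk 2->1->1.
Answer: (C^⊗2)[2][1] = -3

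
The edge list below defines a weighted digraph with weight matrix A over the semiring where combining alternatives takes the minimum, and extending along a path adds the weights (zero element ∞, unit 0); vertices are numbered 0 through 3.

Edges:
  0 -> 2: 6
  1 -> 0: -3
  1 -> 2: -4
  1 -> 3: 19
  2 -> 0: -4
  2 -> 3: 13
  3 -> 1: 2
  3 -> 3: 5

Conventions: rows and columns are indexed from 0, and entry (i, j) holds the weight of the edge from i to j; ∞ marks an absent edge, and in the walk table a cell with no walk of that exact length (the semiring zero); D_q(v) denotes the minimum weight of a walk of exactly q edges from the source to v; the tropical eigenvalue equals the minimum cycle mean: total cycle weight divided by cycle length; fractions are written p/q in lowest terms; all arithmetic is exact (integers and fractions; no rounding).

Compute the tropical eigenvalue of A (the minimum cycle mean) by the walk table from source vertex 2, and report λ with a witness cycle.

q=0: [∞, ∞, 0, ∞]
q=1: [-4, ∞, ∞, 13]
q=2: [∞, 15, 2, 18]
q=3: [-2, 20, 11, 15]
q=4: [7, 17, 4, 20]
Optimal cycle mean attained by: cycle 0->2->0, total 6 + (-4), length 2.
Answer: λ = 1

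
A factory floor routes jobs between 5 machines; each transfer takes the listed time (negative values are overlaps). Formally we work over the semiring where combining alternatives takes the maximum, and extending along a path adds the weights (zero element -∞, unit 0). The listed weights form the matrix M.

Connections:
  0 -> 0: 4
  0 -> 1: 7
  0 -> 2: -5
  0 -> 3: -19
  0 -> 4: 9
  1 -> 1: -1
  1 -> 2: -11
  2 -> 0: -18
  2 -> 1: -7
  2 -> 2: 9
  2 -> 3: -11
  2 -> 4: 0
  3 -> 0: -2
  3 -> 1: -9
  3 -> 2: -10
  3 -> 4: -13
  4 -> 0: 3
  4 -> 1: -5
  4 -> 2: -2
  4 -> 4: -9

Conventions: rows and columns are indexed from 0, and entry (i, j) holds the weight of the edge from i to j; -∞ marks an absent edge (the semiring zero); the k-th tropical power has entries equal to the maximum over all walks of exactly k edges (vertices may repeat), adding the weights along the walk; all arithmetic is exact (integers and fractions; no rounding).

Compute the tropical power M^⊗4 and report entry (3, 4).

M^⊗2:
  [12, 11, 7, -15, 13]
  [-29, -2, -2, -22, -11]
  [3, 2, 18, -2, 9]
  [2, 5, -1, -21, 7]
  [7, 10, 7, -13, 12]
M^⊗3:
  [16, 19, 16, -4, 21]
  [-8, -3, 7, -13, -2]
  [12, 11, 27, 7, 18]
  [10, 9, 8, -12, 11]
  [15, 14, 16, -4, 16]
M^⊗4:
  [24, 23, 25, 5, 25]
  [1, 0, 16, -4, 7]
  [21, 20, 36, 16, 27]
  [14, 17, 17, -3, 19]
  [19, 22, 25, 5, 24]
Key observation: the optimum is the walk 3->0->4->0->4, with weight (-2) + 9 + 3 + 9 = 19.
Optimal value attained by: walk 3->0->4->0->4.
Answer: (M^⊗4)[3][4] = 19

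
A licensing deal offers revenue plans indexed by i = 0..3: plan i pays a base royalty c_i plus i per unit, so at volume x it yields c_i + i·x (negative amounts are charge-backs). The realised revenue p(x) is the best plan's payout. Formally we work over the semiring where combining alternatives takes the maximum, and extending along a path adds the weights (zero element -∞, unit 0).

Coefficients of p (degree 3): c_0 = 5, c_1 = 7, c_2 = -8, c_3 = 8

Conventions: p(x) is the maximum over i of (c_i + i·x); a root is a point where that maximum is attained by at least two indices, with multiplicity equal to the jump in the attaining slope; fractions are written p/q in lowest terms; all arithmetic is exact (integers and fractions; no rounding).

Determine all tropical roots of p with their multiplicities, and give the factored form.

hull edge (i=0, c=5) to (i=1, c=7): slope 2, span 1
hull edge (i=1, c=7) to (i=3, c=8): slope 1/2, span 2
Factored form: p(x) = 8 ⊗ (x ⊕ (-2)) ⊗ (x ⊕ (-1/2)) ⊗ (x ⊕ (-1/2))
Answer: roots = -2 (mult 1), -1/2 (mult 2)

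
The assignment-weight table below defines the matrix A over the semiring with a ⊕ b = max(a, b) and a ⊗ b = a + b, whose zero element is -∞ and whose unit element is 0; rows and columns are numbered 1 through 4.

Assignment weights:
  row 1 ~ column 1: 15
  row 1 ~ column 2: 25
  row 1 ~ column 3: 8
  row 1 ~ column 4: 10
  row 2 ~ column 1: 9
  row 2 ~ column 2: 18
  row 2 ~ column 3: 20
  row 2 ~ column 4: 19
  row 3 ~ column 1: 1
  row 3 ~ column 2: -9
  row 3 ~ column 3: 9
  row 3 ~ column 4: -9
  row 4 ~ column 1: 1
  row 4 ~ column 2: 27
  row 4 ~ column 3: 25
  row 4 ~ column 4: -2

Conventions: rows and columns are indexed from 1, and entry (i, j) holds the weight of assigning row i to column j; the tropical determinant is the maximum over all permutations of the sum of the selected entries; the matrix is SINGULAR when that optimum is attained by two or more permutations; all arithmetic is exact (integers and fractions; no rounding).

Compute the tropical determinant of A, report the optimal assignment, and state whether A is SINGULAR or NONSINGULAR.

σ = (1, 2, 3, 4): 15 + 18 + 9 + (-2) = 40
σ = (1, 2, 4, 3): 15 + 18 + (-9) + 25 = 49
σ = (1, 3, 2, 4): 15 + 20 + (-9) + (-2) = 24
σ = (1, 3, 4, 2): 15 + 20 + (-9) + 27 = 53
σ = (1, 4, 2, 3): 15 + 19 + (-9) + 25 = 50
σ = (1, 4, 3, 2): 15 + 19 + 9 + 27 = 70
σ = (2, 1, 3, 4): 25 + 9 + 9 + (-2) = 41
σ = (2, 1, 4, 3): 25 + 9 + (-9) + 25 = 50
σ = (2, 3, 1, 4): 25 + 20 + 1 + (-2) = 44
σ = (2, 3, 4, 1): 25 + 20 + (-9) + 1 = 37
σ = (2, 4, 1, 3): 25 + 19 + 1 + 25 = 70
σ = (2, 4, 3, 1): 25 + 19 + 9 + 1 = 54
σ = (3, 1, 2, 4): 8 + 9 + (-9) + (-2) = 6
σ = (3, 1, 4, 2): 8 + 9 + (-9) + 27 = 35
σ = (3, 2, 1, 4): 8 + 18 + 1 + (-2) = 25
σ = (3, 2, 4, 1): 8 + 18 + (-9) + 1 = 18
σ = (3, 4, 1, 2): 8 + 19 + 1 + 27 = 55
σ = (3, 4, 2, 1): 8 + 19 + (-9) + 1 = 19
σ = (4, 1, 2, 3): 10 + 9 + (-9) + 25 = 35
σ = (4, 1, 3, 2): 10 + 9 + 9 + 27 = 55
σ = (4, 2, 1, 3): 10 + 18 + 1 + 25 = 54
σ = (4, 2, 3, 1): 10 + 18 + 9 + 1 = 38
σ = (4, 3, 1, 2): 10 + 20 + 1 + 27 = 58
σ = (4, 3, 2, 1): 10 + 20 + (-9) + 1 = 22
Optimal value attained by: σ = (1, 4, 3, 2).
Answer: det⊕(A) = 70; verdict: SINGULAR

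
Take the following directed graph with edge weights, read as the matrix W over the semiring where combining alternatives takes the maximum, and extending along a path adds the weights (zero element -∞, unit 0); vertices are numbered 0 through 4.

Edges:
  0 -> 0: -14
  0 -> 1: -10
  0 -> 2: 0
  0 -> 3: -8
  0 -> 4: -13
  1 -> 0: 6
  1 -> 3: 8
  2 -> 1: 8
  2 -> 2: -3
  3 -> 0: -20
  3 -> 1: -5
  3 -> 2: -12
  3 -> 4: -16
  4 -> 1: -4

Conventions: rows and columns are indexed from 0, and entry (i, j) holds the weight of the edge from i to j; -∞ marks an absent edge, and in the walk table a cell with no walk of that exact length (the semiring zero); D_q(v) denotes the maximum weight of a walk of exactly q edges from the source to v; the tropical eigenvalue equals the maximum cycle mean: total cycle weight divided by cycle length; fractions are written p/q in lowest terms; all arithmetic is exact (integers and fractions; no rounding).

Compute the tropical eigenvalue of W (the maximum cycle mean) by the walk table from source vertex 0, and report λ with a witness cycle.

q=0: [0, -∞, -∞, -∞, -∞]
q=1: [-14, -10, 0, -8, -13]
q=2: [-4, 8, -3, -2, -24]
q=3: [14, 5, -4, 16, -17]
q=4: [11, 11, 14, 13, 1]
q=5: [17, 22, 11, 19, -2]
Optimal cycle mean attained by: cycle 0->2->1->0, total 0 + 8 + 6, length 3.
Answer: λ = 14/3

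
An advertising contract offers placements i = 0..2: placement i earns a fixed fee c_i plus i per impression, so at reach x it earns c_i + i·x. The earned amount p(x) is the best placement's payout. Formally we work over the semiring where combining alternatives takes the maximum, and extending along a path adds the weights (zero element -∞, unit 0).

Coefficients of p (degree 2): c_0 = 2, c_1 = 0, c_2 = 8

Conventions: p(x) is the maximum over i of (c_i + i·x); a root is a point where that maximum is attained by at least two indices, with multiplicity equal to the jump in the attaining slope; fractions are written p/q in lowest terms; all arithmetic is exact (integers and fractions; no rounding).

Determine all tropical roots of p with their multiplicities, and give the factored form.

hull edge (i=0, c=2) to (i=2, c=8): slope 3, span 2
Factored form: p(x) = 8 ⊗ (x ⊕ (-3)) ⊗ (x ⊕ (-3))
Answer: roots = -3 (mult 2)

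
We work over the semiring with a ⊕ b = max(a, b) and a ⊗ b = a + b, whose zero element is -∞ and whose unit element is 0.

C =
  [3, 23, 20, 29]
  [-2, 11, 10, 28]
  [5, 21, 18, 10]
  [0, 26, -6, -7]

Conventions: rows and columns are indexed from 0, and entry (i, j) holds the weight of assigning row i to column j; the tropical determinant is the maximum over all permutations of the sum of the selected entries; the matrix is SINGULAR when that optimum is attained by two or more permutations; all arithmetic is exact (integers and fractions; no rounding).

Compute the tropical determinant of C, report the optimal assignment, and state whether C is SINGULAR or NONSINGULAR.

σ = (0, 1, 2, 3): 3 + 11 + 18 + (-7) = 25
σ = (0, 1, 3, 2): 3 + 11 + 10 + (-6) = 18
σ = (0, 2, 1, 3): 3 + 10 + 21 + (-7) = 27
σ = (0, 2, 3, 1): 3 + 10 + 10 + 26 = 49
σ = (0, 3, 1, 2): 3 + 28 + 21 + (-6) = 46
σ = (0, 3, 2, 1): 3 + 28 + 18 + 26 = 75
σ = (1, 0, 2, 3): 23 + (-2) + 18 + (-7) = 32
σ = (1, 0, 3, 2): 23 + (-2) + 10 + (-6) = 25
σ = (1, 2, 0, 3): 23 + 10 + 5 + (-7) = 31
σ = (1, 2, 3, 0): 23 + 10 + 10 + 0 = 43
σ = (1, 3, 0, 2): 23 + 28 + 5 + (-6) = 50
σ = (1, 3, 2, 0): 23 + 28 + 18 + 0 = 69
σ = (2, 0, 1, 3): 20 + (-2) + 21 + (-7) = 32
σ = (2, 0, 3, 1): 20 + (-2) + 10 + 26 = 54
σ = (2, 1, 0, 3): 20 + 11 + 5 + (-7) = 29
σ = (2, 1, 3, 0): 20 + 11 + 10 + 0 = 41
σ = (2, 3, 0, 1): 20 + 28 + 5 + 26 = 79
σ = (2, 3, 1, 0): 20 + 28 + 21 + 0 = 69
σ = (3, 0, 1, 2): 29 + (-2) + 21 + (-6) = 42
σ = (3, 0, 2, 1): 29 + (-2) + 18 + 26 = 71
σ = (3, 1, 0, 2): 29 + 11 + 5 + (-6) = 39
σ = (3, 1, 2, 0): 29 + 11 + 18 + 0 = 58
σ = (3, 2, 0, 1): 29 + 10 + 5 + 26 = 70
σ = (3, 2, 1, 0): 29 + 10 + 21 + 0 = 60
Optimal value attained by: σ = (2, 3, 0, 1).
Answer: det⊕(C) = 79; verdict: NONSINGULAR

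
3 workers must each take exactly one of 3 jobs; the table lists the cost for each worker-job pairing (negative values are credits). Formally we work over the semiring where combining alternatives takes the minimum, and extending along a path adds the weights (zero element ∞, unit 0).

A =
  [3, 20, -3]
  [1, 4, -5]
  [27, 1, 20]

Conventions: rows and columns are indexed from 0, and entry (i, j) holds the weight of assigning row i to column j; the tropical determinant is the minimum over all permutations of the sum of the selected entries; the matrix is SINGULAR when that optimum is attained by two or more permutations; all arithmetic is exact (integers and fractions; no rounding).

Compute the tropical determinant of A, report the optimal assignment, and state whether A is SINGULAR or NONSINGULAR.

σ = (0, 1, 2): 3 + 4 + 20 = 27
σ = (0, 2, 1): 3 + (-5) + 1 = -1
σ = (1, 0, 2): 20 + 1 + 20 = 41
σ = (1, 2, 0): 20 + (-5) + 27 = 42
σ = (2, 0, 1): (-3) + 1 + 1 = -1
σ = (2, 1, 0): (-3) + 4 + 27 = 28
Optimal value attained by: σ = (0, 2, 1).
Answer: det⊕(A) = -1; verdict: SINGULAR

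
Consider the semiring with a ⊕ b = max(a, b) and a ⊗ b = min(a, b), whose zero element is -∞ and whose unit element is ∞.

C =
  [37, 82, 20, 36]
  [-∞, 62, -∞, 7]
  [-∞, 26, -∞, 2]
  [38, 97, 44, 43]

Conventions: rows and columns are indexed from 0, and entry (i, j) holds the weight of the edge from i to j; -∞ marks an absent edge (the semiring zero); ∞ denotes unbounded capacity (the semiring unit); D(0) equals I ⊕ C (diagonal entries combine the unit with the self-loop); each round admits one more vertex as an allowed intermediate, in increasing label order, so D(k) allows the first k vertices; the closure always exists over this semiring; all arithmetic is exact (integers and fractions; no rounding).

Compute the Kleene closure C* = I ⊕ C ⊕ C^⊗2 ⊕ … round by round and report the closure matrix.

D(0):
  [∞, 82, 20, 36]
  [-∞, ∞, -∞, 7]
  [-∞, 26, ∞, 2]
  [38, 97, 44, ∞]
D(1):
  [∞, 82, 20, 36]
  [-∞, ∞, -∞, 7]
  [-∞, 26, ∞, 2]
  [38, 97, 44, ∞]
D(2):
  [∞, 82, 20, 36]
  [-∞, ∞, -∞, 7]
  [-∞, 26, ∞, 7]
  [38, 97, 44, ∞]
D(3):
  [∞, 82, 20, 36]
  [-∞, ∞, -∞, 7]
  [-∞, 26, ∞, 7]
  [38, 97, 44, ∞]
D(4):
  [∞, 82, 36, 36]
  [7, ∞, 7, 7]
  [7, 26, ∞, 7]
  [38, 97, 44, ∞]
Answer: C* = [[∞, 82, 36, 36], [7, ∞, 7, 7], [7, 26, ∞, 7], [38, 97, 44, ∞]]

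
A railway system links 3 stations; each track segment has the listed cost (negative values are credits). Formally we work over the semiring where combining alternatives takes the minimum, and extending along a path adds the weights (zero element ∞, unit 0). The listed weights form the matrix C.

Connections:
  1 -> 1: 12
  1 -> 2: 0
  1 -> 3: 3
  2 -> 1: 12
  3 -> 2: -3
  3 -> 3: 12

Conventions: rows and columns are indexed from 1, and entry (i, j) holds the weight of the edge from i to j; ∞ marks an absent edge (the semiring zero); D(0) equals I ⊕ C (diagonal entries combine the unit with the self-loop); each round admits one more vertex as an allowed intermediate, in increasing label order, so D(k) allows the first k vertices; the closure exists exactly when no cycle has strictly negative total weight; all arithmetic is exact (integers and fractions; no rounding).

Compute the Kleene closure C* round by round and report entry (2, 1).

D(0):
  [0, 0, 3]
  [12, 0, ∞]
  [∞, -3, 0]
D(1):
  [0, 0, 3]
  [12, 0, 15]
  [∞, -3, 0]
D(2):
  [0, 0, 3]
  [12, 0, 15]
  [9, -3, 0]
D(3):
  [0, 0, 3]
  [12, 0, 15]
  [9, -3, 0]
Answer: C*[2][1] = 12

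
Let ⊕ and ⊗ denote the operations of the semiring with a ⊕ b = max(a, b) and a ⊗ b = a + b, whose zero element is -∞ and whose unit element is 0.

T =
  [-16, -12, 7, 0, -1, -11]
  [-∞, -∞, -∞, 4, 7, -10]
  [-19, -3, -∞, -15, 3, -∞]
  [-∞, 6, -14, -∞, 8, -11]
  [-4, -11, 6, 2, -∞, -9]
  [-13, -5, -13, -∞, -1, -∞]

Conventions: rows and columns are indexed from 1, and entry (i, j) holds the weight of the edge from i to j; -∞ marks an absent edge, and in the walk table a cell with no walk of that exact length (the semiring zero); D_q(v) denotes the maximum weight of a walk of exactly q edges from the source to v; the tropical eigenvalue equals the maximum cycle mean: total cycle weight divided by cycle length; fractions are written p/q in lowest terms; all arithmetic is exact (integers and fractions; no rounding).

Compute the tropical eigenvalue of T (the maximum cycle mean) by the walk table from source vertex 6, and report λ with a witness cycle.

q=0: [-∞, -∞, -∞, -∞, -∞, 0]
q=1: [-13, -5, -13, -∞, -1, -∞]
q=2: [-5, -12, 5, 1, 2, -10]
q=3: [-2, 7, 8, 4, 9, -7]
q=4: [5, 10, 15, 11, 14, 0]
q=5: [10, 17, 20, 16, 19, 5]
q=6: [15, 22, 25, 21, 24, 10]
Optimal cycle mean attained by: cycle 2->4->2, total 4 + 6, length 2.
Answer: λ = 5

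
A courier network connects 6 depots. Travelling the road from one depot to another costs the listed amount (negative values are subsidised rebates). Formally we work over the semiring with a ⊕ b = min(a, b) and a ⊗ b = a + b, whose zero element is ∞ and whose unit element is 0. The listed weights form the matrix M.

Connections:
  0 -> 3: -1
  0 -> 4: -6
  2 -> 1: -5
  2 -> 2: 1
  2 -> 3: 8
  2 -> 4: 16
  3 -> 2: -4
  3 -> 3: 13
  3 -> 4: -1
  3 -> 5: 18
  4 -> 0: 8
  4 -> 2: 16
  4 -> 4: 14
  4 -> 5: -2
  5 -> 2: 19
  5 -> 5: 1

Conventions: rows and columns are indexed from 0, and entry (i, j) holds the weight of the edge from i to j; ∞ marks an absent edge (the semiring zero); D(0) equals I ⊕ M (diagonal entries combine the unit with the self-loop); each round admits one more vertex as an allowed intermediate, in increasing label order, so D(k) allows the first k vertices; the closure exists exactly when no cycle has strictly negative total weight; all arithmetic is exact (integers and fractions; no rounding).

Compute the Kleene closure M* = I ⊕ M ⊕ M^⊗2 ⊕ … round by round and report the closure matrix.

D(0):
  [0, ∞, ∞, -1, -6, ∞]
  [∞, 0, ∞, ∞, ∞, ∞]
  [∞, -5, 0, 8, 16, ∞]
  [∞, ∞, -4, 0, -1, 18]
  [8, ∞, 16, ∞, 0, -2]
  [∞, ∞, 19, ∞, ∞, 0]
D(1):
  [0, ∞, ∞, -1, -6, ∞]
  [∞, 0, ∞, ∞, ∞, ∞]
  [∞, -5, 0, 8, 16, ∞]
  [∞, ∞, -4, 0, -1, 18]
  [8, ∞, 16, 7, 0, -2]
  [∞, ∞, 19, ∞, ∞, 0]
D(2):
  [0, ∞, ∞, -1, -6, ∞]
  [∞, 0, ∞, ∞, ∞, ∞]
  [∞, -5, 0, 8, 16, ∞]
  [∞, ∞, -4, 0, -1, 18]
  [8, ∞, 16, 7, 0, -2]
  [∞, ∞, 19, ∞, ∞, 0]
D(3):
  [0, ∞, ∞, -1, -6, ∞]
  [∞, 0, ∞, ∞, ∞, ∞]
  [∞, -5, 0, 8, 16, ∞]
  [∞, -9, -4, 0, -1, 18]
  [8, 11, 16, 7, 0, -2]
  [∞, 14, 19, 27, 35, 0]
D(4):
  [0, -10, -5, -1, -6, 17]
  [∞, 0, ∞, ∞, ∞, ∞]
  [∞, -5, 0, 8, 7, 26]
  [∞, -9, -4, 0, -1, 18]
  [8, -2, 3, 7, 0, -2]
  [∞, 14, 19, 27, 26, 0]
D(5):
  [0, -10, -5, -1, -6, -8]
  [∞, 0, ∞, ∞, ∞, ∞]
  [15, -5, 0, 8, 7, 5]
  [7, -9, -4, 0, -1, -3]
  [8, -2, 3, 7, 0, -2]
  [34, 14, 19, 27, 26, 0]
D(6):
  [0, -10, -5, -1, -6, -8]
  [∞, 0, ∞, ∞, ∞, ∞]
  [15, -5, 0, 8, 7, 5]
  [7, -9, -4, 0, -1, -3]
  [8, -2, 3, 7, 0, -2]
  [34, 14, 19, 27, 26, 0]
Answer: M* = [[0, -10, -5, -1, -6, -8], [∞, 0, ∞, ∞, ∞, ∞], [15, -5, 0, 8, 7, 5], [7, -9, -4, 0, -1, -3], [8, -2, 3, 7, 0, -2], [34, 14, 19, 27, 26, 0]]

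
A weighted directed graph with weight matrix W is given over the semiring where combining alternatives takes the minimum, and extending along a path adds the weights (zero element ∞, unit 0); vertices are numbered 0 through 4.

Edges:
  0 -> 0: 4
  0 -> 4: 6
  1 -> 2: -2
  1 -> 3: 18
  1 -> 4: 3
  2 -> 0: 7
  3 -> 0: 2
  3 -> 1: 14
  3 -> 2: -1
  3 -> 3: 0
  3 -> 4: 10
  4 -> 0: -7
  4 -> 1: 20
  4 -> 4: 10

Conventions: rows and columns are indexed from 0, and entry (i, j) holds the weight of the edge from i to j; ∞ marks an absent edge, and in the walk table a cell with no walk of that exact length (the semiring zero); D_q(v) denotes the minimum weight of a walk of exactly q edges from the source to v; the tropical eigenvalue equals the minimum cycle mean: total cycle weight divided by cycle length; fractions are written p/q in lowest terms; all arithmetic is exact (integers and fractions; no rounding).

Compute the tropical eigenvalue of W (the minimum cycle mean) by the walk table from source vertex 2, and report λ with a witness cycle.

q=0: [∞, ∞, 0, ∞, ∞]
q=1: [7, ∞, ∞, ∞, ∞]
q=2: [11, ∞, ∞, ∞, 13]
q=3: [6, 33, ∞, ∞, 17]
q=4: [10, 37, 31, 51, 12]
q=5: [5, 32, 35, 51, 16]
Optimal cycle mean attained by: cycle 0->4->0, total 6 + (-7), length 2.
Answer: λ = -1/2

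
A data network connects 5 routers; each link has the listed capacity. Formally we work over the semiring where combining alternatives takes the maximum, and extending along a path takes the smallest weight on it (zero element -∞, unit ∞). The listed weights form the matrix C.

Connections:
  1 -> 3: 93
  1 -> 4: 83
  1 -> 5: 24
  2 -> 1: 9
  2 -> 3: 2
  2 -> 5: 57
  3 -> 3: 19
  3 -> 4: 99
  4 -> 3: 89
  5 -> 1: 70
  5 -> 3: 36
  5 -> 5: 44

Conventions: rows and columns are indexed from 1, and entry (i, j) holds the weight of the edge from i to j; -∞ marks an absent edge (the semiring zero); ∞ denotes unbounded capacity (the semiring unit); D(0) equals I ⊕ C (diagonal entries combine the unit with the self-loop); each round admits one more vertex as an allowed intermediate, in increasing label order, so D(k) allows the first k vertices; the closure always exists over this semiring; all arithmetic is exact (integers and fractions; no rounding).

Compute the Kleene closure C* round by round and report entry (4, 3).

D(0):
  [∞, -∞, 93, 83, 24]
  [9, ∞, 2, -∞, 57]
  [-∞, -∞, ∞, 99, -∞]
  [-∞, -∞, 89, ∞, -∞]
  [70, -∞, 36, -∞, ∞]
D(1):
  [∞, -∞, 93, 83, 24]
  [9, ∞, 9, 9, 57]
  [-∞, -∞, ∞, 99, -∞]
  [-∞, -∞, 89, ∞, -∞]
  [70, -∞, 70, 70, ∞]
D(2):
  [∞, -∞, 93, 83, 24]
  [9, ∞, 9, 9, 57]
  [-∞, -∞, ∞, 99, -∞]
  [-∞, -∞, 89, ∞, -∞]
  [70, -∞, 70, 70, ∞]
D(3):
  [∞, -∞, 93, 93, 24]
  [9, ∞, 9, 9, 57]
  [-∞, -∞, ∞, 99, -∞]
  [-∞, -∞, 89, ∞, -∞]
  [70, -∞, 70, 70, ∞]
D(4):
  [∞, -∞, 93, 93, 24]
  [9, ∞, 9, 9, 57]
  [-∞, -∞, ∞, 99, -∞]
  [-∞, -∞, 89, ∞, -∞]
  [70, -∞, 70, 70, ∞]
D(5):
  [∞, -∞, 93, 93, 24]
  [57, ∞, 57, 57, 57]
  [-∞, -∞, ∞, 99, -∞]
  [-∞, -∞, 89, ∞, -∞]
  [70, -∞, 70, 70, ∞]
Answer: C*[4][3] = 89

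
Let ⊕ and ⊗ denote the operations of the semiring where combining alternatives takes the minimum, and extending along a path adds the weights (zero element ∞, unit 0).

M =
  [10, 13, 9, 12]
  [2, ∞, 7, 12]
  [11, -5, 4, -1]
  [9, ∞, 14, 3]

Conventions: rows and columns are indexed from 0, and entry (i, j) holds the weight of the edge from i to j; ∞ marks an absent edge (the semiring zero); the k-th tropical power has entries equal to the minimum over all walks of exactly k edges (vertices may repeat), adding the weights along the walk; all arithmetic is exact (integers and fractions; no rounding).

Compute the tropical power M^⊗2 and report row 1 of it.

M^⊗2:
  [15, 4, 13, 8]
  [12, 2, 11, 6]
  [-3, -1, 2, 2]
  [12, 9, 17, 6]
Answer: row 1 of M^⊗2 = [12, 2, 11, 6]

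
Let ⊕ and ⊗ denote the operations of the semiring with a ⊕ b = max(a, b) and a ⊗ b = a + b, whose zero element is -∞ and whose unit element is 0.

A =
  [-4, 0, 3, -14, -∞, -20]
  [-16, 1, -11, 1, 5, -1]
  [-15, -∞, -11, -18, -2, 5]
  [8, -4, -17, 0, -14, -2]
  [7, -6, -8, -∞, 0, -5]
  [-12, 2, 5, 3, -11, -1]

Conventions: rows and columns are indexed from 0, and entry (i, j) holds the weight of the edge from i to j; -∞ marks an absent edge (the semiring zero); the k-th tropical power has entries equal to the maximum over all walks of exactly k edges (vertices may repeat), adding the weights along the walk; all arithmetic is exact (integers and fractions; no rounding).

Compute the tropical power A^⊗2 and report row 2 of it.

A^⊗2:
  [-6, 1, -1, 1, 5, 8]
  [12, 2, 4, 2, 6, 0]
  [5, 7, 10, 8, -2, 4]
  [8, 8, 11, 1, 1, -2]
  [7, 7, 10, -2, 0, -3]
  [11, 3, 4, 3, 7, 10]
Answer: row 2 of A^⊗2 = [5, 7, 10, 8, -2, 4]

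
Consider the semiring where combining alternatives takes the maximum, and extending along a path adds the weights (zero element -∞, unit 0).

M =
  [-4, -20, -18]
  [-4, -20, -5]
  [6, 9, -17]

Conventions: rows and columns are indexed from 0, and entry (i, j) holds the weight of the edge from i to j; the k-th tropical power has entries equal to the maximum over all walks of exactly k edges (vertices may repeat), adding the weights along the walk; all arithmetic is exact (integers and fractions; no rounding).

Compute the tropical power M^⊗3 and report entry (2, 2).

M^⊗2:
  [-8, -9, -22]
  [1, 4, -22]
  [5, -8, 4]
M^⊗3:
  [-12, -13, -14]
  [0, -13, -1]
  [10, 13, -13]
Key observation: the optimum is the walk 2->1->0->2, with weight 9 + (-4) + (-18) = -13.
Optimal value attained by: walk 2->1->0->2.
Answer: (M^⊗3)[2][2] = -13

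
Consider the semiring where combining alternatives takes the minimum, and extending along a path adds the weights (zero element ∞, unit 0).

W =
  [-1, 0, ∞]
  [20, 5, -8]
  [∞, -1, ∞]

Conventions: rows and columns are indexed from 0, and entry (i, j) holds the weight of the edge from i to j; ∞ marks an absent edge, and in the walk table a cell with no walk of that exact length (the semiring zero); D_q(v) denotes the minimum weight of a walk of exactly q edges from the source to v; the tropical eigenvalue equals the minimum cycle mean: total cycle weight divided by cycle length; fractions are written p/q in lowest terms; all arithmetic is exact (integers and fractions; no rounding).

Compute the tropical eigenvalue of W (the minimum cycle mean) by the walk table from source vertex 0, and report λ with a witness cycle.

q=0: [0, ∞, ∞]
q=1: [-1, 0, ∞]
q=2: [-2, -1, -8]
q=3: [-3, -9, -9]
Optimal cycle mean attained by: cycle 1->2->1, total (-8) + (-1), length 2.
Answer: λ = -9/2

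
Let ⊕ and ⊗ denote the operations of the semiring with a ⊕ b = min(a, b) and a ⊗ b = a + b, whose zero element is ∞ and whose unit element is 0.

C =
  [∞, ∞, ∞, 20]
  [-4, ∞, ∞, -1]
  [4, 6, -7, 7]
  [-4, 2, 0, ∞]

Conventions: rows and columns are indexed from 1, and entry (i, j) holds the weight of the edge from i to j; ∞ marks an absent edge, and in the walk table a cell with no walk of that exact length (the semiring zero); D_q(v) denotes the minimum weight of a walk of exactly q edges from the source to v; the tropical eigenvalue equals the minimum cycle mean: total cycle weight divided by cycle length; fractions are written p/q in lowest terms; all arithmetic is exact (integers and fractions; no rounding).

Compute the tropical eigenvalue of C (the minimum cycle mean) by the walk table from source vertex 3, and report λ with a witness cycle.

q=0: [∞, ∞, 0, ∞]
q=1: [4, 6, -7, 7]
q=2: [-3, -1, -14, 0]
q=3: [-10, -8, -21, -7]
q=4: [-17, -15, -28, -14]
Optimal cycle mean attained by: cycle 3->3, total (-7), length 1.
Answer: λ = -7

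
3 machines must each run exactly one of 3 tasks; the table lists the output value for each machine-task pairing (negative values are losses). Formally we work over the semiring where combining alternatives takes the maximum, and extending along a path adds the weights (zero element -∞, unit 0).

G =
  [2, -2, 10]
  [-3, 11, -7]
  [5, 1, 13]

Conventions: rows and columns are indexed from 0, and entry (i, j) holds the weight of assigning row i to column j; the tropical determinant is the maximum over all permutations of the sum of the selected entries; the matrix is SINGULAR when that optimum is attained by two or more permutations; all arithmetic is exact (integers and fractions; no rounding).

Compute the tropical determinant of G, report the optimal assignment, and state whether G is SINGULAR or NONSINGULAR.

σ = (0, 1, 2): 2 + 11 + 13 = 26
σ = (0, 2, 1): 2 + (-7) + 1 = -4
σ = (1, 0, 2): (-2) + (-3) + 13 = 8
σ = (1, 2, 0): (-2) + (-7) + 5 = -4
σ = (2, 0, 1): 10 + (-3) + 1 = 8
σ = (2, 1, 0): 10 + 11 + 5 = 26
Optimal value attained by: σ = (0, 1, 2).
Answer: det⊕(G) = 26; verdict: SINGULAR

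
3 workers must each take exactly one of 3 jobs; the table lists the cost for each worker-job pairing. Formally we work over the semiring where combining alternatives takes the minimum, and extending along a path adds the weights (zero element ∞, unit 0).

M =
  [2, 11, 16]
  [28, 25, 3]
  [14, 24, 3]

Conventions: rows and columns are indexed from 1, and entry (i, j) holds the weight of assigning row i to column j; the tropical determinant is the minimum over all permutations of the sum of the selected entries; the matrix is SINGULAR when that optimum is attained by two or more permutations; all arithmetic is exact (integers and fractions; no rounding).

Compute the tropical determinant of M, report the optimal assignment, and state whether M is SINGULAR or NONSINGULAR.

σ = (1, 2, 3): 2 + 25 + 3 = 30
σ = (1, 3, 2): 2 + 3 + 24 = 29
σ = (2, 1, 3): 11 + 28 + 3 = 42
σ = (2, 3, 1): 11 + 3 + 14 = 28
σ = (3, 1, 2): 16 + 28 + 24 = 68
σ = (3, 2, 1): 16 + 25 + 14 = 55
Optimal value attained by: σ = (2, 3, 1).
Answer: det⊕(M) = 28; verdict: NONSINGULAR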